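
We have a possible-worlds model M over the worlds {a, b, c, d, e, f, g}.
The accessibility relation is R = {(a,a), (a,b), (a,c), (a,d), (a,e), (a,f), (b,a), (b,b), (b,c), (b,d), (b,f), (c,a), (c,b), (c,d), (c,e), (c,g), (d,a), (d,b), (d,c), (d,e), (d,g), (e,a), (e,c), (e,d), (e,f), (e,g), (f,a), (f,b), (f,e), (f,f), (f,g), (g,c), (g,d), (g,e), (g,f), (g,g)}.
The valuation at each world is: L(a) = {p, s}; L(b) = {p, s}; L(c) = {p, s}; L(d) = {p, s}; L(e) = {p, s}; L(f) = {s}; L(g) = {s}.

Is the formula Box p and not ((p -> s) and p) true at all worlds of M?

Let φ = Box p and not ((p -> s) and p). Evaluate φ at each world:
  a (successors {a, b, c, d, e, f}): φ is false.
  b (successors {a, b, c, d, f}): φ is false.
  c (successors {a, b, d, e, g}): φ is false.
  d (successors {a, b, c, e, g}): φ is false.
  e (successors {a, c, d, f, g}): φ is false.
  f (successors {a, b, e, f, g}): φ is false.
  g (successors {c, d, e, f, g}): φ is false.
Detail at a (counterexample):
  At a: Box p is false, not ((p -> s) and p) is false, so Box p and not ((p -> s) and p) is false.
    At a: Box p requires p at every successor {a, b, c, d, e, f}.
      p fails at f, so Box p is false at a.

No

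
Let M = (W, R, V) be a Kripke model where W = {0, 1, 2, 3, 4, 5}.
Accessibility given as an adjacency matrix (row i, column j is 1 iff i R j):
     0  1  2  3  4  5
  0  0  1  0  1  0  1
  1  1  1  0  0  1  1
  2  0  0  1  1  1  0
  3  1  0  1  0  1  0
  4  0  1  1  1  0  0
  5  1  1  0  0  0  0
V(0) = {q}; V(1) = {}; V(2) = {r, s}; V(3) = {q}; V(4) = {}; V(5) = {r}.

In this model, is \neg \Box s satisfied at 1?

At 1: \Box s is false, so \neg \Box s is true.
  At 1: \Box s requires s at every successor {0, 1, 4, 5}.
    s fails at 0, so \Box s is false at 1.

Yes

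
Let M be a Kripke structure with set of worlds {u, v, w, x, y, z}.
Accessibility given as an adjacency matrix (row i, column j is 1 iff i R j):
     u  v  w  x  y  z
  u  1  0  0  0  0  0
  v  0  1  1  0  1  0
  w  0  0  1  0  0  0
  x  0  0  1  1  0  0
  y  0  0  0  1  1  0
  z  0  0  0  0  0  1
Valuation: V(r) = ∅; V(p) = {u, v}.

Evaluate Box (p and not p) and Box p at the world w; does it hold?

At w: Box (p and not p) is false, Box p is false, so Box (p and not p) and Box p is false.
  At w: Box (p and not p) requires p and not p at every successor {w}.
    p and not p fails at w, so Box (p and not p) is false at w.
  At w: Box p requires p at every successor {w}.
    p fails at w, so Box p is false at w.

No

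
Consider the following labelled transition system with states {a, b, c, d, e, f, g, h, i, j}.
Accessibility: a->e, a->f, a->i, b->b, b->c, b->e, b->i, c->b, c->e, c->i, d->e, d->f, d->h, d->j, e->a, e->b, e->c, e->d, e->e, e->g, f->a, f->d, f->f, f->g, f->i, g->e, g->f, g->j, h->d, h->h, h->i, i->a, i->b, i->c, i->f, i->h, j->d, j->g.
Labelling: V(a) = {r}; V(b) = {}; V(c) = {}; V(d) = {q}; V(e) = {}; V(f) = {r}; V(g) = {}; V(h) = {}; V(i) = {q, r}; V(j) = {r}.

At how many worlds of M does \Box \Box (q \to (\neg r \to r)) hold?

1

Let φ = \Box \Box (q \to (\neg r \to r)). Evaluate φ at each world:
  a (successors {e, f, i}): φ is false.
  b (successors {b, c, e, i}): φ is false.
  c (successors {b, e, i}): φ is false.
  d (successors {e, f, h, j}): φ is false.
  e (successors {a, b, c, d, e, g}): φ is false.
  f (successors {a, d, f, g, i}): φ is false.
  g (successors {e, f, j}): φ is false.
  h (successors {d, h, i}): φ is false.
  i (successors {a, b, c, f, h}): φ is false.
  j (successors {d, g}): φ is true.
For instance, at c:
  At c: \Box \Box (q \to (\neg r \to r)) requires \Box (q \to (\neg r \to r)) at every successor {b, e, i}.
    \Box (q \to (\neg r \to r)) fails at e, so \Box \Box (q \to (\neg r \to r)) is false at c.
      At e: \Box (q \to (\neg r \to r)) requires q \to (\neg r \to r) at every successor {a, b, c, d, e, g}.
        q \to (\neg r \to r) fails at d, so \Box (q \to (\neg r \to r)) is false at e.
Satisfying worlds: {j}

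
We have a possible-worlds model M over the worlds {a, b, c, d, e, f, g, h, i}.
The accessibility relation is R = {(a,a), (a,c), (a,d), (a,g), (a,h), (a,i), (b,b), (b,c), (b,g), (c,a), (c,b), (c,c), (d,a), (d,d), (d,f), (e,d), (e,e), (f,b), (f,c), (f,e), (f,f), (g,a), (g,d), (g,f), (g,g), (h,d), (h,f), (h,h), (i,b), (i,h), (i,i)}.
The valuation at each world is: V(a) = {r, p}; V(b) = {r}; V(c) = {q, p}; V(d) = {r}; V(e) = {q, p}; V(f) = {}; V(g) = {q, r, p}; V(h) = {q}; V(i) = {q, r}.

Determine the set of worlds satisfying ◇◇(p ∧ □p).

Recall that □ψ holds at a world iff ψ holds at every accessible world, and ◇ψ holds iff ψ holds at some accessible world.
Let φ = ◇◇(p ∧ □p). Evaluate φ at each world:
  a (successors {a, c, d, g, h, i}): φ is false.
  b (successors {b, c, g}): φ is false.
  c (successors {a, b, c}): φ is false.
  d (successors {a, d, f}): φ is false.
  e (successors {d, e}): φ is false.
  f (successors {b, c, e, f}): φ is false.
  g (successors {a, d, f, g}): φ is false.
  h (successors {d, f, h}): φ is false.
  i (successors {b, h, i}): φ is false.
For instance, at b:
  At b: ◇◇(p ∧ □p) requires ◇(p ∧ □p) at some successor in {b, c, g}.
    At b: ◇(p ∧ □p) is false.
    At c: ◇(p ∧ □p) is false.
    At g: ◇(p ∧ □p) is false.
  So ◇◇(p ∧ □p) is false at b.
Satisfying worlds: none.

none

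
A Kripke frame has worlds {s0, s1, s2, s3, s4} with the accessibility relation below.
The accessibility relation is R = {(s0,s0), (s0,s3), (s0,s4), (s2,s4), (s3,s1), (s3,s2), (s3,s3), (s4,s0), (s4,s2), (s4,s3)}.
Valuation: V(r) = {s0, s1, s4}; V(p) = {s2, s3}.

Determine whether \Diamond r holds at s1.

Recall that \Diamond ψ holds at a world iff ψ holds at some accessible world.
At s1: no accessible worlds, so \Diamond r is false.

No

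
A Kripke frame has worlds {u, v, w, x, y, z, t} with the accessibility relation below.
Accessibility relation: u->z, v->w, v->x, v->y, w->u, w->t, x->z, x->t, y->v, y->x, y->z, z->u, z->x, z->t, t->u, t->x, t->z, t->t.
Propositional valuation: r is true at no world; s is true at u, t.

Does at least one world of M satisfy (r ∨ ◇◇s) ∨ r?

Yes

Let φ = (r ∨ ◇◇s) ∨ r. Evaluate φ at each world:
  u (successors {z}): φ is true.
  v (successors {w, x, y}): φ is true.
  w (successors {u, t}): φ is true.
  x (successors {z, t}): φ is true.
  y (successors {v, x, z}): φ is true.
  z (successors {u, x, t}): φ is true.
  t (successors {u, x, z, t}): φ is true.
Detail at u (witness):
  At u: r ∨ ◇◇s is true, r is false, so (r ∨ ◇◇s) ∨ r is true.
    At u: r is false, ◇◇s is true, so r ∨ ◇◇s is true.
      At u: ◇◇s requires ◇s at some successor in {z}.
        ◇s holds at z, so ◇◇s is true at u.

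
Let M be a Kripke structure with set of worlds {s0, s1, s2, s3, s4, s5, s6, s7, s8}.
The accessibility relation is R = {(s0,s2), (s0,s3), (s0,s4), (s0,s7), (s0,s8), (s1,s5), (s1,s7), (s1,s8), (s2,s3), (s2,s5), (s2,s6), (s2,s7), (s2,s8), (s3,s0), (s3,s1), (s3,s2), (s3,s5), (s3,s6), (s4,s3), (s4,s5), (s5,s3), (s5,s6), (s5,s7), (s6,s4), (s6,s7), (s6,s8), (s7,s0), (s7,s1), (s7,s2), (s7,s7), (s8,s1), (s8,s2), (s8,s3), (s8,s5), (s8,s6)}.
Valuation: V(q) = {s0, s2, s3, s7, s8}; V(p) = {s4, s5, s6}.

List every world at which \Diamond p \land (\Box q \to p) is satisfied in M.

s0, s1, s2, s3, s4, s5, s6, s8

Recall that \Box ψ holds at a world iff ψ holds at every accessible world, and \Diamond ψ holds iff ψ holds at some accessible world.
Let φ = \Diamond p \land (\Box q \to p). Evaluate φ at each world:
  s0 (successors {s2, s3, s4, s7, s8}): φ is true.
  s1 (successors {s5, s7, s8}): φ is true.
  s2 (successors {s3, s5, s6, s7, s8}): φ is true.
  s3 (successors {s0, s1, s2, s5, s6}): φ is true.
  s4 (successors {s3, s5}): φ is true.
  s5 (successors {s3, s6, s7}): φ is true.
  s6 (successors {s4, s7, s8}): φ is true.
  s7 (successors {s0, s1, s2, s7}): φ is false.
  s8 (successors {s1, s2, s3, s5, s6}): φ is true.
For instance, at s8:
  At s8: \Diamond p is true, \Box q \to p is true, so \Diamond p \land (\Box q \to p) is true.
    At s8: \Diamond p requires p at some successor in {s1, s2, s3, s5, s6}.
      p holds at s5, so \Diamond p is true at s8.
    At s8: \Box q is false, p is false, so \Box q \to p is true.
      At s8: \Box q requires q at every successor {s1, s2, s3, s5, s6}.
        q fails at s1, so \Box q is false at s8.
Satisfying worlds: {s0, s1, s2, s3, s4, s5, s6, s8}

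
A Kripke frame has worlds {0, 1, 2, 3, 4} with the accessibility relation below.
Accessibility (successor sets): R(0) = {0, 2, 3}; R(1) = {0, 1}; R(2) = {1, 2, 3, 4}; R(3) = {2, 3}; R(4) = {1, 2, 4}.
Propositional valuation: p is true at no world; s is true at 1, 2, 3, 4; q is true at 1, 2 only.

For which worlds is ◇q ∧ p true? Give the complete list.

Let φ = ◇q ∧ p. Evaluate φ at each world:
  0 (successors {0, 2, 3}): φ is false.
  1 (successors {0, 1}): φ is false.
  2 (successors {1, 2, 3, 4}): φ is false.
  3 (successors {2, 3}): φ is false.
  4 (successors {1, 2, 4}): φ is false.
For instance, at 2:
  At 2: ◇q is true, p is false, so ◇q ∧ p is false.
    At 2: ◇q requires q at some successor in {1, 2, 3, 4}.
      q holds at 1, so ◇q is true at 2.
Satisfying worlds: none.

none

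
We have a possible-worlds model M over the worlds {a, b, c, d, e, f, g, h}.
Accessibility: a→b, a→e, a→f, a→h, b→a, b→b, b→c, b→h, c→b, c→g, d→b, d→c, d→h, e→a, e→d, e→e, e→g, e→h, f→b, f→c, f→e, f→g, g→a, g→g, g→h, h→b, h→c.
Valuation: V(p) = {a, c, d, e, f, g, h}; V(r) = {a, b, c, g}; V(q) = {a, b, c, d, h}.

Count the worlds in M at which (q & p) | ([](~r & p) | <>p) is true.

Let φ = (q & p) | ([](~r & p) | <>p). Evaluate φ at each world:
  a (successors {b, e, f, h}): φ is true.
  b (successors {a, b, c, h}): φ is true.
  c (successors {b, g}): φ is true.
  d (successors {b, c, h}): φ is true.
  e (successors {a, d, e, g, h}): φ is true.
  f (successors {b, c, e, g}): φ is true.
  g (successors {a, g, h}): φ is true.
  h (successors {b, c}): φ is true.
For instance, at c:
  At c: q & p is true, [](~r & p) | <>p is true, so (q & p) | ([](~r & p) | <>p) is true.
    At c: [](~r & p) is false, <>p is true, so [](~r & p) | <>p is true.
      At c: [](~r & p) requires ~r & p at every successor {b, g}.
        ~r & p fails at b, so [](~r & p) is false at c.
      At c: <>p requires p at some successor in {b, g}.
        p holds at g, so <>p is true at c.
Satisfying worlds: {a, b, c, d, e, f, g, h}

8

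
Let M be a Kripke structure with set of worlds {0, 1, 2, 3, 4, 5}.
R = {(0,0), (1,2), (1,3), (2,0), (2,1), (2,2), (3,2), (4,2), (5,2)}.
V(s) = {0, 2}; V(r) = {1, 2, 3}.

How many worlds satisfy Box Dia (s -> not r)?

5

Let φ = Box Dia (s -> not r). Evaluate φ at each world:
  0 (successors {0}): φ is true.
  1 (successors {2, 3}): φ is false.
  2 (successors {0, 1, 2}): φ is true.
  3 (successors {2}): φ is true.
  4 (successors {2}): φ is true.
  5 (successors {2}): φ is true.
For instance, at 3:
  At 3: Box Dia (s -> not r) requires Dia (s -> not r) at every successor {2}.
      At 2: Dia (s -> not r) requires s -> not r at some successor in {0, 1, 2}.
        s -> not r holds at 0, so Dia (s -> not r) is true at 2.
  So Box Dia (s -> not r) is true at 3.
Satisfying worlds: {0, 2, 3, 4, 5}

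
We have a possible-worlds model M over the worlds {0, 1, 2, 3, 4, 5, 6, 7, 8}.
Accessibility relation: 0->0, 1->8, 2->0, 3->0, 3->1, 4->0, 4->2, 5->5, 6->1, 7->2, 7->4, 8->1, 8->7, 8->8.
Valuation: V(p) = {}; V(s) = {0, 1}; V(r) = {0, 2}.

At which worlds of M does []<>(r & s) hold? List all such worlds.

0, 2, 4, 7

Recall that []ψ holds at a world iff ψ holds at every accessible world, and <>ψ holds iff ψ holds at some accessible world.
Let φ = []<>(r & s). Evaluate φ at each world:
  0 (successors {0}): φ is true.
  1 (successors {8}): φ is false.
  2 (successors {0}): φ is true.
  3 (successors {0, 1}): φ is false.
  4 (successors {0, 2}): φ is true.
  5 (successors {5}): φ is false.
  6 (successors {1}): φ is false.
  7 (successors {2, 4}): φ is true.
  8 (successors {1, 7, 8}): φ is false.
For instance, at 5:
  At 5: []<>(r & s) requires <>(r & s) at every successor {5}.
    <>(r & s) fails at 5, so []<>(r & s) is false at 5.
      At 5: <>(r & s) requires r & s at some successor in {5}.
        At 5: r & s is false.
      So <>(r & s) is false at 5.
Satisfying worlds: {0, 2, 4, 7}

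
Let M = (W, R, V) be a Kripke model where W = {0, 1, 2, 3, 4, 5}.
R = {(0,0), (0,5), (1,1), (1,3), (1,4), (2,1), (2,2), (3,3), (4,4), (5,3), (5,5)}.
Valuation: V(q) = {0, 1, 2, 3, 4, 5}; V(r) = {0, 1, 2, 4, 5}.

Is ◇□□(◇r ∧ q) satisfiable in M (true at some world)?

Recall that □ψ holds at a world iff ψ holds at every accessible world, and ◇ψ holds iff ψ holds at some accessible world.
Let φ = ◇□□(◇r ∧ q). Evaluate φ at each world:
  0 (successors {0, 5}): φ is false.
  1 (successors {1, 3, 4}): φ is true.
  2 (successors {1, 2}): φ is false.
  3 (successors {3}): φ is false.
  4 (successors {4}): φ is true.
  5 (successors {3, 5}): φ is false.
Detail at 1 (witness):
  At 1: ◇□□(◇r ∧ q) requires □□(◇r ∧ q) at some successor in {1, 3, 4}.
    □□(◇r ∧ q) holds at 4, so ◇□□(◇r ∧ q) is true at 1.
      At 4: □□(◇r ∧ q) requires □(◇r ∧ q) at every successor {4}.
        At 4: □(◇r ∧ q) is true.
      So □□(◇r ∧ q) is true at 4.

Yes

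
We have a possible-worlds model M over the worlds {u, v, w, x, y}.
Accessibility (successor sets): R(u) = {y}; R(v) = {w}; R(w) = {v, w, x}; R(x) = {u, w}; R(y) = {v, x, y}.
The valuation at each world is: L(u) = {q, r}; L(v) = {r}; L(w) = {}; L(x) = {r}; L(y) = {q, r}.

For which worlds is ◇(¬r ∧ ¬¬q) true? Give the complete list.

Let φ = ◇(¬r ∧ ¬¬q). Evaluate φ at each world:
  u (successors {y}): φ is false.
  v (successors {w}): φ is false.
  w (successors {v, w, x}): φ is false.
  x (successors {u, w}): φ is false.
  y (successors {v, x, y}): φ is false.
For instance, at v:
  At v: ◇(¬r ∧ ¬¬q) requires ¬r ∧ ¬¬q at some successor in {w}.
    At w: ¬r ∧ ¬¬q is false.
  So ◇(¬r ∧ ¬¬q) is false at v.
Satisfying worlds: none.

none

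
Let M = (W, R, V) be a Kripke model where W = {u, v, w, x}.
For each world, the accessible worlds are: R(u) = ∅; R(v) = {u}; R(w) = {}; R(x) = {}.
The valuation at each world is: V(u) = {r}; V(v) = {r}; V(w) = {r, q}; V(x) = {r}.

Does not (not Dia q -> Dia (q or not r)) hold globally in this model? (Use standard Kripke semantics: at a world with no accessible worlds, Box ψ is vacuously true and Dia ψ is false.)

Let φ = not (not Dia q -> Dia (q or not r)). Evaluate φ at each world:
  u (successors ∅): φ is true.
  v (successors {u}): φ is true.
  w (successors ∅): φ is true.
  x (successors ∅): φ is true.
For instance, at v:
  At v: not Dia q -> Dia (q or not r) is false, so not (not Dia q -> Dia (q or not r)) is true.
    At v: not Dia q is true, Dia (q or not r) is false, so not Dia q -> Dia (q or not r) is false.
      At v: Dia q is false, so not Dia q is true.
      At v: Dia (q or not r) requires q or not r at some successor in {u}.
        At u: q or not r is false.
      So Dia (q or not r) is false at v.

Yes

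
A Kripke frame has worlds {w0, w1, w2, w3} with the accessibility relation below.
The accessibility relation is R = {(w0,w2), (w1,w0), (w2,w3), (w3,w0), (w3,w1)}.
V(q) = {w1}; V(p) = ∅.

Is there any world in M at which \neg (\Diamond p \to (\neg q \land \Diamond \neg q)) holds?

No

Let φ = \neg (\Diamond p \to (\neg q \land \Diamond \neg q)). Evaluate φ at each world:
  w0 (successors {w2}): φ is false.
  w1 (successors {w0}): φ is false.
  w2 (successors {w3}): φ is false.
  w3 (successors {w0, w1}): φ is false.
For instance, at w1:
  At w1: \Diamond p \to (\neg q \land \Diamond \neg q) is true, so \neg (\Diamond p \to (\neg q \land \Diamond \neg q)) is false.
    At w1: \Diamond p is false, \neg q \land \Diamond \neg q is false, so \Diamond p \to (\neg q \land \Diamond \neg q) is true.
      At w1: \Diamond p requires p at some successor in {w0}.
        At w0: p is false.
      So \Diamond p is false at w1.
      At w1: \neg q is false, \Diamond \neg q is true, so \neg q \land \Diamond \neg q is false.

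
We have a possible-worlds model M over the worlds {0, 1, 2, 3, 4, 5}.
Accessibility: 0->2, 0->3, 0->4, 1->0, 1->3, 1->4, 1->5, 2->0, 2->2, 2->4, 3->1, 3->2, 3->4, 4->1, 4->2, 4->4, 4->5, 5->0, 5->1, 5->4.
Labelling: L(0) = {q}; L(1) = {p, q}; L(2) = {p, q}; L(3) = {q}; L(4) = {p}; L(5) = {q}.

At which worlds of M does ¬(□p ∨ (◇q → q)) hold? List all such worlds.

4

Let φ = ¬(□p ∨ (◇q → q)). Evaluate φ at each world:
  0 (successors {2, 3, 4}): φ is false.
  1 (successors {0, 3, 4, 5}): φ is false.
  2 (successors {0, 2, 4}): φ is false.
  3 (successors {1, 2, 4}): φ is false.
  4 (successors {1, 2, 4, 5}): φ is true.
  5 (successors {0, 1, 4}): φ is false.
For instance, at 0:
  At 0: □p ∨ (◇q → q) is true, so ¬(□p ∨ (◇q → q)) is false.
    At 0: □p is false, ◇q → q is true, so □p ∨ (◇q → q) is true.
      At 0: □p requires p at every successor {2, 3, 4}.
        p fails at 3, so □p is false at 0.
      At 0: ◇q is true, q is true, so ◇q → q is true.
Satisfying worlds: {4}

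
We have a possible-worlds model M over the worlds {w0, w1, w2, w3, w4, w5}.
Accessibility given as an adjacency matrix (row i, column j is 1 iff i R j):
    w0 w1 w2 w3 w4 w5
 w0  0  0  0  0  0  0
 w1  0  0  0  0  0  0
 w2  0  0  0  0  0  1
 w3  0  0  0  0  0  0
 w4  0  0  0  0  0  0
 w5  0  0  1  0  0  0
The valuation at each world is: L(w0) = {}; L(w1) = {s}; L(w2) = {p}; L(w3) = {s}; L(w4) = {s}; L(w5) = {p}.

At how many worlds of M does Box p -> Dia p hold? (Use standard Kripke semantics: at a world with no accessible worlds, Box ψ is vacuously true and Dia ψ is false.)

Recall that Box ψ holds at a world iff ψ holds at every accessible world, and Dia ψ holds iff ψ holds at some accessible world.
Let φ = Box p -> Dia p. Evaluate φ at each world:
  w0 (successors ∅): φ is false.
  w1 (successors ∅): φ is false.
  w2 (successors {w5}): φ is true.
  w3 (successors ∅): φ is false.
  w4 (successors ∅): φ is false.
  w5 (successors {w2}): φ is true.
For instance, at w2:
  At w2: Box p is true, Dia p is true, so Box p -> Dia p is true.
    At w2: Box p requires p at every successor {w5}.
      At w5: p is true.
    So Box p is true at w2.
    At w2: Dia p requires p at some successor in {w5}.
      p holds at w5, so Dia p is true at w2.
Satisfying worlds: {w2, w5}

2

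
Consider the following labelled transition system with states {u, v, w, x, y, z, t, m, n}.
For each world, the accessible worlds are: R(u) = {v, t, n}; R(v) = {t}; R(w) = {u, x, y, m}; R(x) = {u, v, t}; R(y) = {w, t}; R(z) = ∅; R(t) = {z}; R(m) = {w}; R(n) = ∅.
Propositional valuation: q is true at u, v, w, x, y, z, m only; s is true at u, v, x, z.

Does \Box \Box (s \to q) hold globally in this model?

Yes

Recall that \Box ψ holds at a world iff ψ holds at every accessible world, and \Diamond ψ holds iff ψ holds at some accessible world.
Let φ = \Box \Box (s \to q). Evaluate φ at each world:
  u (successors {v, t, n}): φ is true.
  v (successors {t}): φ is true.
  w (successors {u, x, y, m}): φ is true.
  x (successors {u, v, t}): φ is true.
  y (successors {w, t}): φ is true.
  z (successors ∅): φ is true.
  t (successors {z}): φ is true.
  m (successors {w}): φ is true.
  n (successors ∅): φ is true.
For instance, at y:
  At y: \Box \Box (s \to q) requires \Box (s \to q) at every successor {w, t}.
      At w: \Box (s \to q) requires s \to q at every successor {u, x, y, m}.
        At u: s \to q is true.
        At x: s \to q is true.
        At y: s \to q is true.
        At m: s \to q is true.
      So \Box (s \to q) is true at w.
      At t: \Box (s \to q) requires s \to q at every successor {z}.
        At z: s \to q is true.
      So \Box (s \to q) is true at t.
  So \Box \Box (s \to q) is true at y.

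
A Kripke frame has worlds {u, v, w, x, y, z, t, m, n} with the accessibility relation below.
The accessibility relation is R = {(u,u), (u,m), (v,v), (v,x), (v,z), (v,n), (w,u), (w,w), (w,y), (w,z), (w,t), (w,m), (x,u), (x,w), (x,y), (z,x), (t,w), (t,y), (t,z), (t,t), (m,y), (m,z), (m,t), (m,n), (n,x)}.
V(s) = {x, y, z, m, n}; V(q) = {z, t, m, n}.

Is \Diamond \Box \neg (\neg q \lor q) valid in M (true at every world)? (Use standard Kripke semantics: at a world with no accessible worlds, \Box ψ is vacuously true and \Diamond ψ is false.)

No

Let φ = \Diamond \Box \neg (\neg q \lor q). Evaluate φ at each world:
  u (successors {u, m}): φ is false.
  v (successors {v, x, z, n}): φ is false.
  w (successors {u, w, y, z, t, m}): φ is true.
  x (successors {u, w, y}): φ is true.
  y (successors ∅): φ is false.
  z (successors {x}): φ is false.
  t (successors {w, y, z, t}): φ is true.
  m (successors {y, z, t, n}): φ is true.
  n (successors {x}): φ is false.
Detail at u (counterexample):
  At u: \Diamond \Box \neg (\neg q \lor q) requires \Box \neg (\neg q \lor q) at some successor in {u, m}.
    At u: \Box \neg (\neg q \lor q) is false.
    At m: \Box \neg (\neg q \lor q) is false.
  So \Diamond \Box \neg (\neg q \lor q) is false at u.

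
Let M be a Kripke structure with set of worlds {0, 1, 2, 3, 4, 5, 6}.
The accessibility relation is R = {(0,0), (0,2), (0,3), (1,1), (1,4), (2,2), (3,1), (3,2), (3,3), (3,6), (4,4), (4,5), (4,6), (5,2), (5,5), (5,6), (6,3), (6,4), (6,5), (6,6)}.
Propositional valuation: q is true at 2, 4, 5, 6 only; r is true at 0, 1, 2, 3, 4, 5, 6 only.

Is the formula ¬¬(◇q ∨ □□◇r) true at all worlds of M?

Let φ = ¬¬(◇q ∨ □□◇r). Evaluate φ at each world:
  0 (successors {0, 2, 3}): φ is true.
  1 (successors {1, 4}): φ is true.
  2 (successors {2}): φ is true.
  3 (successors {1, 2, 3, 6}): φ is true.
  4 (successors {4, 5, 6}): φ is true.
  5 (successors {2, 5, 6}): φ is true.
  6 (successors {3, 4, 5, 6}): φ is true.
For instance, at 3:
  At 3: ¬(◇q ∨ □□◇r) is false, so ¬¬(◇q ∨ □□◇r) is true.
    At 3: ◇q ∨ □□◇r is true, so ¬(◇q ∨ □□◇r) is false.
      At 3: ◇q is true, □□◇r is true, so ◇q ∨ □□◇r is true.

Yes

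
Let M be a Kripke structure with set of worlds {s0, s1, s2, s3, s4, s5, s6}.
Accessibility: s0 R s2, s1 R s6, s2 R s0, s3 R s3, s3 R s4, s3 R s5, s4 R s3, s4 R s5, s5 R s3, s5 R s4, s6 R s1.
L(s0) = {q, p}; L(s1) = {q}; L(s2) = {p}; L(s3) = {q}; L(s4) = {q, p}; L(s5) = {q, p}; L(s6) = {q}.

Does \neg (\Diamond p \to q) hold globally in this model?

Let φ = \neg (\Diamond p \to q). Evaluate φ at each world:
  s0 (successors {s2}): φ is false.
  s1 (successors {s6}): φ is false.
  s2 (successors {s0}): φ is true.
  s3 (successors {s3, s4, s5}): φ is false.
  s4 (successors {s3, s5}): φ is false.
  s5 (successors {s3, s4}): φ is false.
  s6 (successors {s1}): φ is false.
Detail at s0 (counterexample):
  At s0: \Diamond p \to q is true, so \neg (\Diamond p \to q) is false.
    At s0: \Diamond p is true, q is true, so \Diamond p \to q is true.
      At s0: \Diamond p requires p at some successor in {s2}.
        p holds at s2, so \Diamond p is true at s0.

No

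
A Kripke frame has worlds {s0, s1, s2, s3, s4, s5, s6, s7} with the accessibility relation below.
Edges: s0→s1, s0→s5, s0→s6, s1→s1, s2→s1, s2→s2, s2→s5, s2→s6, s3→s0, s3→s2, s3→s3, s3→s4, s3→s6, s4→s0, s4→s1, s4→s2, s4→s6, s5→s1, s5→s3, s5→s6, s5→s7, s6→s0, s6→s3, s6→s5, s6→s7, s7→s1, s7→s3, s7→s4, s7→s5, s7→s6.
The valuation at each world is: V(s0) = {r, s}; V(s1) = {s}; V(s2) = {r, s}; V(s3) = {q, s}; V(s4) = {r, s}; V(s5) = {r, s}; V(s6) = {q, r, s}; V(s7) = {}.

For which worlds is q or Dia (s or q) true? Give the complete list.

Let φ = q or Dia (s or q). Evaluate φ at each world:
  s0 (successors {s1, s5, s6}): φ is true.
  s1 (successors {s1}): φ is true.
  s2 (successors {s1, s2, s5, s6}): φ is true.
  s3 (successors {s0, s2, s3, s4, s6}): φ is true.
  s4 (successors {s0, s1, s2, s6}): φ is true.
  s5 (successors {s1, s3, s6, s7}): φ is true.
  s6 (successors {s0, s3, s5, s7}): φ is true.
  s7 (successors {s1, s3, s4, s5, s6}): φ is true.
For instance, at s4:
  At s4: q is false, Dia (s or q) is true, so q or Dia (s or q) is true.
    At s4: Dia (s or q) requires s or q at some successor in {s0, s1, s2, s6}.
      s or q holds at s0, so Dia (s or q) is true at s4.
Satisfying worlds: {s0, s1, s2, s3, s4, s5, s6, s7}

s0, s1, s2, s3, s4, s5, s6, s7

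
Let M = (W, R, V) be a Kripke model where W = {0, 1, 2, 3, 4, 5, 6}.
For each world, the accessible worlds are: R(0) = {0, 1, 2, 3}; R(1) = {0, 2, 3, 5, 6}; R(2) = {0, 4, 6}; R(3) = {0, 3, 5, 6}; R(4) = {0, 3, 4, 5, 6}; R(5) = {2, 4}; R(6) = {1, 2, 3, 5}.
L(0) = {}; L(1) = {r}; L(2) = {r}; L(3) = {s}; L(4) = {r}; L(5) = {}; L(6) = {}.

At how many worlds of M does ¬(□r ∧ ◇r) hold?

Recall that □ψ holds at a world iff ψ holds at every accessible world, and ◇ψ holds iff ψ holds at some accessible world.
Let φ = ¬(□r ∧ ◇r). Evaluate φ at each world:
  0 (successors {0, 1, 2, 3}): φ is true.
  1 (successors {0, 2, 3, 5, 6}): φ is true.
  2 (successors {0, 4, 6}): φ is true.
  3 (successors {0, 3, 5, 6}): φ is true.
  4 (successors {0, 3, 4, 5, 6}): φ is true.
  5 (successors {2, 4}): φ is false.
  6 (successors {1, 2, 3, 5}): φ is true.
For instance, at 6:
  At 6: □r ∧ ◇r is false, so ¬(□r ∧ ◇r) is true.
    At 6: □r is false, ◇r is true, so □r ∧ ◇r is false.
      At 6: □r requires r at every successor {1, 2, 3, 5}.
        r fails at 3, so □r is false at 6.
      At 6: ◇r requires r at some successor in {1, 2, 3, 5}.
        r holds at 1, so ◇r is true at 6.
Satisfying worlds: {0, 1, 2, 3, 4, 6}

6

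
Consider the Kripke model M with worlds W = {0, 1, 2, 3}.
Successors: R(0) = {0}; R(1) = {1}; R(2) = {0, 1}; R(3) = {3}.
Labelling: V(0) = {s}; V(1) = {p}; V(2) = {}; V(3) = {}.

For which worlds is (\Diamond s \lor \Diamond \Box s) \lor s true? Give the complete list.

Let φ = (\Diamond s \lor \Diamond \Box s) \lor s. Evaluate φ at each world:
  0 (successors {0}): φ is true.
  1 (successors {1}): φ is false.
  2 (successors {0, 1}): φ is true.
  3 (successors {3}): φ is false.
For instance, at 1:
  At 1: \Diamond s \lor \Diamond \Box s is false, s is false, so (\Diamond s \lor \Diamond \Box s) \lor s is false.
    At 1: \Diamond s is false, \Diamond \Box s is false, so \Diamond s \lor \Diamond \Box s is false.
      At 1: \Diamond s requires s at some successor in {1}.
        At 1: s is false.
      So \Diamond s is false at 1.
      At 1: \Diamond \Box s requires \Box s at some successor in {1}.
        At 1: \Box s is false.
      So \Diamond \Box s is false at 1.
Satisfying worlds: {0, 2}

0, 2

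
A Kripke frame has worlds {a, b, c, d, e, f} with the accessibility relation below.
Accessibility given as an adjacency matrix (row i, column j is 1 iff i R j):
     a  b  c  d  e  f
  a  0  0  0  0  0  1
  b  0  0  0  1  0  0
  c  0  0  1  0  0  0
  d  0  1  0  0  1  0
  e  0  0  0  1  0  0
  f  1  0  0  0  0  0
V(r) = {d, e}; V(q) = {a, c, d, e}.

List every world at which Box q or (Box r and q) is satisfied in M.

b, c, e, f

Let φ = Box q or (Box r and q). Evaluate φ at each world:
  a (successors {f}): φ is false.
  b (successors {d}): φ is true.
  c (successors {c}): φ is true.
  d (successors {b, e}): φ is false.
  e (successors {d}): φ is true.
  f (successors {a}): φ is true.
For instance, at a:
  At a: Box q is false, Box r and q is false, so Box q or (Box r and q) is false.
    At a: Box q requires q at every successor {f}.
      q fails at f, so Box q is false at a.
    At a: Box r is false, q is true, so Box r and q is false.
      At a: Box r requires r at every successor {f}.
        r fails at f, so Box r is false at a.
Satisfying worlds: {b, c, e, f}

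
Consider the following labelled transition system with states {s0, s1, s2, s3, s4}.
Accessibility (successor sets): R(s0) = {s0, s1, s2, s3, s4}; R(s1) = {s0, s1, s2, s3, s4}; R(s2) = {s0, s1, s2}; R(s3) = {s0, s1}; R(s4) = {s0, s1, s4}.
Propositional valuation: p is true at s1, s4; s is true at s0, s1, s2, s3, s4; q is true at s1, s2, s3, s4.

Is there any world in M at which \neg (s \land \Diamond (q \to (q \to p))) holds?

No

Recall that \Diamond ψ holds at a world iff ψ holds at some accessible world.
Let φ = \neg (s \land \Diamond (q \to (q \to p))). Evaluate φ at each world:
  s0 (successors {s0, s1, s2, s3, s4}): φ is false.
  s1 (successors {s0, s1, s2, s3, s4}): φ is false.
  s2 (successors {s0, s1, s2}): φ is false.
  s3 (successors {s0, s1}): φ is false.
  s4 (successors {s0, s1, s4}): φ is false.
For instance, at s4:
  At s4: s \land \Diamond (q \to (q \to p)) is true, so \neg (s \land \Diamond (q \to (q \to p))) is false.
    At s4: s is true, \Diamond (q \to (q \to p)) is true, so s \land \Diamond (q \to (q \to p)) is true.
      At s4: \Diamond (q \to (q \to p)) requires q \to (q \to p) at some successor in {s0, s1, s4}.
        q \to (q \to p) holds at s0, so \Diamond (q \to (q \to p)) is true at s4.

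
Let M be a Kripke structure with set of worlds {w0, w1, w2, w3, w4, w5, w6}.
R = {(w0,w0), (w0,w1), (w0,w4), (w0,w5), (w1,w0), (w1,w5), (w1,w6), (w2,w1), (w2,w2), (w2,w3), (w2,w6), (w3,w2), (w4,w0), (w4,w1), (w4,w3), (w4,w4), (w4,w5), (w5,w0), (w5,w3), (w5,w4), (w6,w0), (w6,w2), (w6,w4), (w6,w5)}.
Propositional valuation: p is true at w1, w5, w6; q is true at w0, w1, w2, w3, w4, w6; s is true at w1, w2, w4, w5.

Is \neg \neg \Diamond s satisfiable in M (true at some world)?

Recall that \Diamond ψ holds at a world iff ψ holds at some accessible world.
Let φ = \neg \neg \Diamond s. Evaluate φ at each world:
  w0 (successors {w0, w1, w4, w5}): φ is true.
  w1 (successors {w0, w5, w6}): φ is true.
  w2 (successors {w1, w2, w3, w6}): φ is true.
  w3 (successors {w2}): φ is true.
  w4 (successors {w0, w1, w3, w4, w5}): φ is true.
  w5 (successors {w0, w3, w4}): φ is true.
  w6 (successors {w0, w2, w4, w5}): φ is true.
Detail at w0 (witness):
  At w0: \neg \Diamond s is false, so \neg \neg \Diamond s is true.
    At w0: \Diamond s is true, so \neg \Diamond s is false.
      At w0: \Diamond s requires s at some successor in {w0, w1, w4, w5}.
        s holds at w1, so \Diamond s is true at w0.

Yes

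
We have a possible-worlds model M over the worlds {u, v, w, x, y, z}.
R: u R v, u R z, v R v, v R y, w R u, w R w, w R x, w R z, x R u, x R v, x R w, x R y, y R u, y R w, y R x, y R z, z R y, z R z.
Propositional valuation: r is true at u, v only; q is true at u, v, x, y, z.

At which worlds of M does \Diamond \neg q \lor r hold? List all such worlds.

u, v, w, x, y

Let φ = \Diamond \neg q \lor r. Evaluate φ at each world:
  u (successors {v, z}): φ is true.
  v (successors {v, y}): φ is true.
  w (successors {u, w, x, z}): φ is true.
  x (successors {u, v, w, y}): φ is true.
  y (successors {u, w, x, z}): φ is true.
  z (successors {y, z}): φ is false.
For instance, at u:
  At u: \Diamond \neg q is false, r is true, so \Diamond \neg q \lor r is true.
    At u: \Diamond \neg q requires \neg q at some successor in {v, z}.
      At v: \neg q is false.
      At z: \neg q is false.
    So \Diamond \neg q is false at u.
Satisfying worlds: {u, v, w, x, y}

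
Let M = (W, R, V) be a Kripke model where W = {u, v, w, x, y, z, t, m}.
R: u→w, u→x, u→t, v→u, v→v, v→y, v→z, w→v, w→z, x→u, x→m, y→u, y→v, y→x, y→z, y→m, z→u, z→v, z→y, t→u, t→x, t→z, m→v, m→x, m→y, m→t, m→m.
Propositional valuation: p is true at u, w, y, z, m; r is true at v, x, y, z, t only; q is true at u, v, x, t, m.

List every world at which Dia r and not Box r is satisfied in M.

Recall that Box ψ holds at a world iff ψ holds at every accessible world, and Dia ψ holds iff ψ holds at some accessible world.
Let φ = Dia r and not Box r. Evaluate φ at each world:
  u (successors {w, x, t}): φ is true.
  v (successors {u, v, y, z}): φ is true.
  w (successors {v, z}): φ is false.
  x (successors {u, m}): φ is false.
  y (successors {u, v, x, z, m}): φ is true.
  z (successors {u, v, y}): φ is true.
  t (successors {u, x, z}): φ is true.
  m (successors {v, x, y, t, m}): φ is true.
For instance, at w:
  At w: Dia r is true, not Box r is false, so Dia r and not Box r is false.
    At w: Dia r requires r at some successor in {v, z}.
      r holds at v, so Dia r is true at w.
    At w: Box r is true, so not Box r is false.
      At w: Box r requires r at every successor {v, z}.
        At v: r is true.
        At z: r is true.
      So Box r is true at w.
Satisfying worlds: {u, v, y, z, t, m}

u, v, y, z, t, m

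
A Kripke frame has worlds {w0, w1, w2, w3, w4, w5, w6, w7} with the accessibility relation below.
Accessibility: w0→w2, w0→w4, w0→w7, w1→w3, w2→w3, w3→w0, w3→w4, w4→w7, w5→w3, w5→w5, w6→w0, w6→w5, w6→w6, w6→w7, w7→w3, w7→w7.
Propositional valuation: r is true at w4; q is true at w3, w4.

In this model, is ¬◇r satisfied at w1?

Yes

At w1: ◇r is false, so ¬◇r is true.
  At w1: ◇r requires r at some successor in {w3}.
    At w3: r is false.
  So ◇r is false at w1.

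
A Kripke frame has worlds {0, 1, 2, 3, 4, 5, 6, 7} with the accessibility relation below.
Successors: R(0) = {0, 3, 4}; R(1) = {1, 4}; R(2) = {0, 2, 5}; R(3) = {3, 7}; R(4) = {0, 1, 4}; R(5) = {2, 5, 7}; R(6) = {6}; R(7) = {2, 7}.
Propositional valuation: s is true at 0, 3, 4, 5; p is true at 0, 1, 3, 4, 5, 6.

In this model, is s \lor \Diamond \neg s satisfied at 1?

At 1: s is false, \Diamond \neg s is true, so s \lor \Diamond \neg s is true.
  At 1: \Diamond \neg s requires \neg s at some successor in {1, 4}.
    \neg s holds at 1, so \Diamond \neg s is true at 1.

Yes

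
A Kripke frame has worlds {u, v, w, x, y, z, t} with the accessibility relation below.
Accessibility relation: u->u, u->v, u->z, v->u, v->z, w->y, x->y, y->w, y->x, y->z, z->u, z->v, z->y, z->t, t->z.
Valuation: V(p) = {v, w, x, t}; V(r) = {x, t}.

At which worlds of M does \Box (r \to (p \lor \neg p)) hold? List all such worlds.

u, v, w, x, y, z, t

Recall that \Box ψ holds at a world iff ψ holds at every accessible world, and \Diamond ψ holds iff ψ holds at some accessible world.
Let φ = \Box (r \to (p \lor \neg p)). Evaluate φ at each world:
  u (successors {u, v, z}): φ is true.
  v (successors {u, z}): φ is true.
  w (successors {y}): φ is true.
  x (successors {y}): φ is true.
  y (successors {w, x, z}): φ is true.
  z (successors {u, v, y, t}): φ is true.
  t (successors {z}): φ is true.
For instance, at v:
  At v: \Box (r \to (p \lor \neg p)) requires r \to (p \lor \neg p) at every successor {u, z}.
    At u: r \to (p \lor \neg p) is true.
    At z: r \to (p \lor \neg p) is true.
  So \Box (r \to (p \lor \neg p)) is true at v.
Satisfying worlds: {u, v, w, x, y, z, t}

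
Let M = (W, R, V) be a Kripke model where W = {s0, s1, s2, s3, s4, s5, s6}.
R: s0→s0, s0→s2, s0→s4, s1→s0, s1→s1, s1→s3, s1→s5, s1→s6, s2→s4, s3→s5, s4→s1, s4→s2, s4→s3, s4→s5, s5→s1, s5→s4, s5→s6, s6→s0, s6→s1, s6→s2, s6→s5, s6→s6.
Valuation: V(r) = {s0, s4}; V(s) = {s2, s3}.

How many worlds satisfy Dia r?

5

Recall that Dia ψ holds at a world iff ψ holds at some accessible world.
Let φ = Dia r. Evaluate φ at each world:
  s0 (successors {s0, s2, s4}): φ is true.
  s1 (successors {s0, s1, s3, s5, s6}): φ is true.
  s2 (successors {s4}): φ is true.
  s3 (successors {s5}): φ is false.
  s4 (successors {s1, s2, s3, s5}): φ is false.
  s5 (successors {s1, s4, s6}): φ is true.
  s6 (successors {s0, s1, s2, s5, s6}): φ is true.
For instance, at s6:
  At s6: Dia r requires r at some successor in {s0, s1, s2, s5, s6}.
    r holds at s0, so Dia r is true at s6.
Satisfying worlds: {s0, s1, s2, s5, s6}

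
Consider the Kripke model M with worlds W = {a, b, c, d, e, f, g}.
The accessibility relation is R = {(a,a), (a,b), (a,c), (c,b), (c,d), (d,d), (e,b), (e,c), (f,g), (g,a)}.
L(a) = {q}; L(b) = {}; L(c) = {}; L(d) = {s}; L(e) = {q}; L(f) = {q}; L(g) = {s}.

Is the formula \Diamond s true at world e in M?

No

At e: \Diamond s requires s at some successor in {b, c}.
  At b: s is false.
  At c: s is false.
So \Diamond s is false at e.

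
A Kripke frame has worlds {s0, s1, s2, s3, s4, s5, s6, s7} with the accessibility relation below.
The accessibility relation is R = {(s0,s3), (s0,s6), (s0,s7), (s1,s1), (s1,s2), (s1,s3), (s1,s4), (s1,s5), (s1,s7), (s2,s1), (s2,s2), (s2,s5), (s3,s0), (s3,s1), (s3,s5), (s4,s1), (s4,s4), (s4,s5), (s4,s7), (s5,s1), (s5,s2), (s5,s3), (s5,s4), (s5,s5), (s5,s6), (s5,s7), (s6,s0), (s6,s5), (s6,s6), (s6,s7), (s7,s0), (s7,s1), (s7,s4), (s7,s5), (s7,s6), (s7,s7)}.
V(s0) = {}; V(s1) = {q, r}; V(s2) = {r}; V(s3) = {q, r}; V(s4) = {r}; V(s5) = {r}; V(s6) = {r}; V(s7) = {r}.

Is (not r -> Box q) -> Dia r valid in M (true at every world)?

Let φ = (not r -> Box q) -> Dia r. Evaluate φ at each world:
  s0 (successors {s3, s6, s7}): φ is true.
  s1 (successors {s1, s2, s3, s4, s5, s7}): φ is true.
  s2 (successors {s1, s2, s5}): φ is true.
  s3 (successors {s0, s1, s5}): φ is true.
  s4 (successors {s1, s4, s5, s7}): φ is true.
  s5 (successors {s1, s2, s3, s4, s5, s6, s7}): φ is true.
  s6 (successors {s0, s5, s6, s7}): φ is true.
  s7 (successors {s0, s1, s4, s5, s6, s7}): φ is true.
For instance, at s0:
  At s0: not r -> Box q is false, Dia r is true, so (not r -> Box q) -> Dia r is true.
    At s0: not r is true, Box q is false, so not r -> Box q is false.
      At s0: Box q requires q at every successor {s3, s6, s7}.
        q fails at s6, so Box q is false at s0.
    At s0: Dia r requires r at some successor in {s3, s6, s7}.
      r holds at s3, so Dia r is true at s0.

Yes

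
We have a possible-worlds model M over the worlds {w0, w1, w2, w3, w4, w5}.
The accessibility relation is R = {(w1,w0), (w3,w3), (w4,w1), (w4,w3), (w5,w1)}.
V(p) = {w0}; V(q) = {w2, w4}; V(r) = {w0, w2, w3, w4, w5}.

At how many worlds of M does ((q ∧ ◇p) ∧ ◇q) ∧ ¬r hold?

Let φ = ((q ∧ ◇p) ∧ ◇q) ∧ ¬r. Evaluate φ at each world:
  w0 (successors ∅): φ is false.
  w1 (successors {w0}): φ is false.
  w2 (successors ∅): φ is false.
  w3 (successors {w3}): φ is false.
  w4 (successors {w1, w3}): φ is false.
  w5 (successors {w1}): φ is false.
For instance, at w5:
  At w5: (q ∧ ◇p) ∧ ◇q is false, ¬r is false, so ((q ∧ ◇p) ∧ ◇q) ∧ ¬r is false.
    At w5: q ∧ ◇p is false, ◇q is false, so (q ∧ ◇p) ∧ ◇q is false.
      At w5: q is false, ◇p is false, so q ∧ ◇p is false.
      At w5: ◇q requires q at some successor in {w1}.
        At w1: q is false.
      So ◇q is false at w5.
Satisfying worlds: none.

0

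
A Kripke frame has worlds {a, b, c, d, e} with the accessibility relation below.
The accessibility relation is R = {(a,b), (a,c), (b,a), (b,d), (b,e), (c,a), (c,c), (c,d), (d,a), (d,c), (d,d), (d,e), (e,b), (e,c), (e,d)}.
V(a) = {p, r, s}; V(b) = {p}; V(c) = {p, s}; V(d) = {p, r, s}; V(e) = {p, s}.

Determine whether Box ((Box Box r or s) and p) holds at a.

No

Recall that Box ψ holds at a world iff ψ holds at every accessible world, and Dia ψ holds iff ψ holds at some accessible world.
At a: Box ((Box Box r or s) and p) requires (Box Box r or s) and p at every successor {b, c}.
  (Box Box r or s) and p fails at b, so Box ((Box Box r or s) and p) is false at a.
    At b: Box Box r or s is false, p is true, so (Box Box r or s) and p is false.
      At b: Box Box r is false, s is false, so Box Box r or s is false.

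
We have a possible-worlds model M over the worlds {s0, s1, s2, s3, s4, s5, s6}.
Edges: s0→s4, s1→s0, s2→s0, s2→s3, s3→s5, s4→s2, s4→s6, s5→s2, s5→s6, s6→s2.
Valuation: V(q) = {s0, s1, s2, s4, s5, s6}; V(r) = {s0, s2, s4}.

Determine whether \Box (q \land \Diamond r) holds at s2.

Recall that \Box ψ holds at a world iff ψ holds at every accessible world, and \Diamond ψ holds iff ψ holds at some accessible world.
At s2: \Box (q \land \Diamond r) requires q \land \Diamond r at every successor {s0, s3}.
  q \land \Diamond r fails at s3, so \Box (q \land \Diamond r) is false at s2.
    At s3: q is false, \Diamond r is false, so q \land \Diamond r is false.
      At s3: \Diamond r requires r at some successor in {s5}.
        At s5: r is false.
      So \Diamond r is false at s3.

No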